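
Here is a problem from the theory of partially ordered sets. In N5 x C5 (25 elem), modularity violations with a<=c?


Modular law: if a <= c then a v (b ^ c) = (a v b) ^ c.
Check all triples (a,b,c) with a <= c among 25 elements.
  e.g. a=(a,0), b=(c,0), c=(b,0): lhs=(a,0) != rhs=(b,0)
  e.g. a=(a,0), b=(c,1), c=(b,0): lhs=(a,0) != rhs=(b,0)
Total violating triples: 75


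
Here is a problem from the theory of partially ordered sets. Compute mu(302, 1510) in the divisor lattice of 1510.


In a divisor lattice, mu(a,b) = mu(b/a) where mu is the classical Mobius function.
b/a = 1510/302 = 5
Prime factorization of 5: primes [5]
5 is squarefree with 1 prime factor(s), so mu(5) = (-1)^1 = -1


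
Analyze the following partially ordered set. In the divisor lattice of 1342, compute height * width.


Height = length of longest chain minus 1; width = size of largest antichain.
A maximum chain: 1 | 61 | 671 | 1342  (height 3).
A maximum antichain: {2, 11, 61}  (width 3).
Product = 3 * 3 = 9


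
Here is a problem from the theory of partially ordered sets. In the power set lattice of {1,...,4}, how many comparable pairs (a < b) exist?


A comparable pair {a,b} has a < b or b < a in the order.
Count unordered pairs where one element is strictly below the other.
Examples: {{},{1}}, {{},{2}}, {{},{3}}, {{},{4}}, ...
Total comparable pairs: 65


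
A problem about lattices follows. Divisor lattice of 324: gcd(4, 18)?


Meet=gcd.
gcd(4,18)=2


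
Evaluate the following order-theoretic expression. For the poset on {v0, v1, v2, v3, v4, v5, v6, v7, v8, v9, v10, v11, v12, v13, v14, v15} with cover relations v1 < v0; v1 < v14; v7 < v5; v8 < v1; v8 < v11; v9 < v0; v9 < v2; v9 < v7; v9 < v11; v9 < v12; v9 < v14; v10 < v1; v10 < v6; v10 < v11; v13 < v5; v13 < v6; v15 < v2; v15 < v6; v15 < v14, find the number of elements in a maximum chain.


A chain is a totally ordered subset; we count the number of elements in a maximum chain.
Compute, for each element x, the size of the longest chain ending at x:
  v3: 1
  v4: 1
  v8: 1
  v9: 1
  v10: 1
  v13: 1
  ...
A maximum chain: v8 < v1 < v0
Number of elements in the longest chain: 3


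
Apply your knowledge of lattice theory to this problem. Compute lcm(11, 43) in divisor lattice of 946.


In a divisor lattice, join = lcm (least common multiple).
gcd(11,43) = 1
lcm(11,43) = 11*43/gcd = 473/1 = 473


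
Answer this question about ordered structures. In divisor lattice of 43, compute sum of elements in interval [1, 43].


Interval [1,43] in divisors of 43: [1, 43]
Sum = 44


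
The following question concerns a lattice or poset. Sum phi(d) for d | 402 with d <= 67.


Divisors of 402 up to 67: [1, 2, 3, 6, 67]
phi values: [1, 1, 2, 2, 66]
Sum = 72


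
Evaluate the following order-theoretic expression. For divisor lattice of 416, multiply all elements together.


Divisors of 416: [1, 2, 4, 8, 13, 16, 26, 32, 52, 104, 208, 416]
Product = n^(d(n)/2) = 416^(12/2)
Product = 5182746699759616


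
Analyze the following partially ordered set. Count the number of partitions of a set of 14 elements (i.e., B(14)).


B(n) = number of set partitions of an n-element set.
B(n) satisfies the recurrence: B(n+1) = sum_k C(n,k)*B(k).
B(14) = 190899322


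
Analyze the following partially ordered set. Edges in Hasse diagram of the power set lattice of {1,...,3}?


A cover relation a -< b holds when a < b with no c strictly between.
Cover relations:
  {} -< {1}
  {} -< {2}
  {} -< {3}
  {1} -< {1,2}
  {1} -< {1,3}
  {2} -< {1,2}
  {2} -< {2,3}
  {3} -< {1,3}
  ...4 more
Total: 12


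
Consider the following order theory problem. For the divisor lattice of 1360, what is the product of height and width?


Height = length of longest chain minus 1; width = size of largest antichain.
A maximum chain: 1 | 17 | 85 | 170 | 340 | 680 | 1360  (height 6).
A maximum antichain: {4, 10, 34, 85}  (width 4).
Product = 6 * 4 = 24


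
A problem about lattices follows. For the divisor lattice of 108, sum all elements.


sigma(n) = sum of divisors.
Divisors of 108: [1, 2, 3, 4, 6, 9, 12, 18, 27, 36, 54, 108]
Sum = 280


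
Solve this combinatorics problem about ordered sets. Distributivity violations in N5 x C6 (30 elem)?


Distributive law: a ^ (b v c) = (a ^ b) v (a ^ c).
Check all 30^3 = 27000 ordered triples (a,b,c).
  e.g. a=(b,0), b=(a,0), c=(c,0): lhs=(b,0) != rhs=(a,0)
  e.g. a=(b,0), b=(a,0), c=(c,1): lhs=(b,0) != rhs=(a,0)
Total violating triples: 432


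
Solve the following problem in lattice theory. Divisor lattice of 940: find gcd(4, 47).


In a divisor lattice, meet = gcd (greatest common divisor).
By Euclidean algorithm or factoring: gcd(4,47) = 1


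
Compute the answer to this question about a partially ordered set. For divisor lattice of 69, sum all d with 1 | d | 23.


Interval [1,23] in divisors of 69: [1, 23]
Sum = 24


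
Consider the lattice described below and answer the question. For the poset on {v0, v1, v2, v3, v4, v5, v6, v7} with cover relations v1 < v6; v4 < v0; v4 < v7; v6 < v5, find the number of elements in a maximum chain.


A chain is a totally ordered subset; we count the number of elements in a maximum chain.
Compute, for each element x, the size of the longest chain ending at x:
  v1: 1
  v2: 1
  v3: 1
  v4: 1
  v0: 2
  v6: 2
  ...
A maximum chain: v1 < v6 < v5
Number of elements in the longest chain: 3


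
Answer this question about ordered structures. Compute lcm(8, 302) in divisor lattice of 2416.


In a divisor lattice, join = lcm (least common multiple).
gcd(8,302) = 2
lcm(8,302) = 8*302/gcd = 2416/2 = 1208


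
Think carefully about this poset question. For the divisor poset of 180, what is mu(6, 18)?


In a divisor lattice, mu(a,b) = mu(b/a) where mu is the classical Mobius function.
b/a = 18/6 = 3
Prime factorization of 3: primes [3]
3 is squarefree with 1 prime factor(s), so mu(3) = (-1)^1 = -1


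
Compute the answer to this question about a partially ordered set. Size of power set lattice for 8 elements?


Power set = 2^n.
2^8 = 256


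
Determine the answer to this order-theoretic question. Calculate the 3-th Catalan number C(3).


C(n) = C(2n, n) / (n+1).
C(6, 3) = 20
C(3) = 20 / 4 = 5


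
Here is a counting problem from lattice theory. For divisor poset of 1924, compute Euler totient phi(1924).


phi(n) = n * prod_{p|n} (1 - 1/p).
Prime divisors of 1924: [2, 13, 37]
phi(1924) = 1924 * (1 - 1/2) * (1 - 1/13) * (1 - 1/37)
phi(1924) = 864


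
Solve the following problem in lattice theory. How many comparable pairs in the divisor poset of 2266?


A comparable pair {a,b} has a < b or b < a in the order.
Count unordered pairs where one element is strictly below the other.
Examples: {1,2}, {1,11}, {1,22}, {1,103}, ...
Total comparable pairs: 19


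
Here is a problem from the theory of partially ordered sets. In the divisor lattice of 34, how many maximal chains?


A maximal chain goes from the minimum element to a maximal element via cover relations.
Counting all min-to-max paths in the cover graph.
Total maximal chains: 2


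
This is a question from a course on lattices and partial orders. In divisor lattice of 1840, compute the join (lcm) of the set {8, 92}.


In a divisor lattice, join = lcm (least common multiple).
Compute lcm iteratively: start with first element, then lcm(current, next).
Elements: [8, 92]
lcm(8,92) = 184
Final lcm = 184


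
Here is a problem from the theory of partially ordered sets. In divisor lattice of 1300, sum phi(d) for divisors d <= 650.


Divisors of 1300 up to 650: [1, 2, 4, 5, 10, 13, 20, 25, 26, 50, 52, 65, 100, 130, 260, 325, 650]
phi values: [1, 1, 2, 4, 4, 12, 8, 20, 12, 20, 24, 48, 40, 48, 96, 240, 240]
Sum = 820


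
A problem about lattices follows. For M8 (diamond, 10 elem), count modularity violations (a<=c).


Modular law: if a <= c then a v (b ^ c) = (a v b) ^ c.
Check all triples (a,b,c) with a <= c among 10 elements.
This lattice is modular (diamonds M_m and their chain-products are modular).
Total violating triples: 0


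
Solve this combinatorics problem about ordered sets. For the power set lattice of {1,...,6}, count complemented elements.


An element a is complemented if some b has a meet b = bottom, a join b = top.
every subset A has complement S\A, so all elements are complemented.
Complemented elements: {}, {1}, {2}, {3}, {4}, {5}, ... (58 more)
Count: 64


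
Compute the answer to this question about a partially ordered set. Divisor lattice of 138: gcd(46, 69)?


Meet=gcd.
gcd(46,69)=23


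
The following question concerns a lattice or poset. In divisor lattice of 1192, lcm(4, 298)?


Join=lcm.
gcd(4,298)=2
lcm=596


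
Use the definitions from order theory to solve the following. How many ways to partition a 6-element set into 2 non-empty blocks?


S(n,k) = k*S(n-1,k) + S(n-1,k-1).
S(5,2) = 15, S(5,1) = 1
S(6,2) = 2*15 + 1 = 30 + 1
S(6,2) = 31


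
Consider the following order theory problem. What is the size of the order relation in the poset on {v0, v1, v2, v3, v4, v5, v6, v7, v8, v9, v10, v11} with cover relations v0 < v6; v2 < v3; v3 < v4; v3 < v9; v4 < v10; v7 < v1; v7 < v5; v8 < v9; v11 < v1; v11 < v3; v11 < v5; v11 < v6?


The order relation is {(a,b) : a <= b}, reflexive so it includes (a,a).
Examples: (v0,v0), (v0,v6), (v1,v1), (v10,v10), (v11,v1), ...
Total ordered pairs: 31


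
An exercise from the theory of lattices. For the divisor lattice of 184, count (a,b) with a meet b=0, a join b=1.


Complement pair (a,b): a meet b = bottom, a join b = top.
Here: gcd(a,b)=1 and lcm(a,b)=184, i.e. a*b=184 with a,b coprime.
Pairs found: (1,184), (8,23), (23,8), (184,1)
Total ordered pairs: 4


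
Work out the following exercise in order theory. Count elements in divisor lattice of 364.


Divisors of 364: [1, 2, 4, 7, 13, 14, 26, 28, 52, 91, 182, 364]
Count: 12


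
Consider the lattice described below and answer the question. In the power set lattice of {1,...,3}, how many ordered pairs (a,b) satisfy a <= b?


The order relation is {(a,b) : a <= b}, reflexive so it includes (a,a).
Examples: ({},{}), ({},{1,2}), ({},{1,2,3}), ({},{1,3}), ({},{1}), ...
Total ordered pairs: 27


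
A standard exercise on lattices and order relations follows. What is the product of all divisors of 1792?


Divisors of 1792: [1, 2, 4, 7, 8, 14, 16, 28, 32, 56, 64, 112, 128, 224, 256, 448, 896, 1792]
Product = n^(d(n)/2) = 1792^(18/2)
Product = 190564521159693895182919401472


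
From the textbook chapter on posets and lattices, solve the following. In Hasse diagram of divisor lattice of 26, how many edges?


A cover relation a -< b holds when a < b with no c strictly between.
Cover relations:
  1 -< 2
  1 -< 13
  2 -< 26
  13 -< 26
Total: 4


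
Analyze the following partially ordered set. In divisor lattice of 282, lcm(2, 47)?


Join=lcm.
gcd(2,47)=1
lcm=94


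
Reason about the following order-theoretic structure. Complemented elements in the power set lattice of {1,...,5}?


An element a is complemented if some b has a meet b = bottom, a join b = top.
every subset A has complement S\A, so all elements are complemented.
Complemented elements: {}, {1}, {2}, {3}, {4}, {5}, ... (26 more)
Count: 32


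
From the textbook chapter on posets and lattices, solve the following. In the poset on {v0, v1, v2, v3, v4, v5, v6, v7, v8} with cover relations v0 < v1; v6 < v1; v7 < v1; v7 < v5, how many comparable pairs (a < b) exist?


A comparable pair {a,b} has a < b or b < a in the order.
Count unordered pairs where one element is strictly below the other.
Examples: {v0,v1}, {v1,v6}, {v1,v7}, {v5,v7}
Total comparable pairs: 4


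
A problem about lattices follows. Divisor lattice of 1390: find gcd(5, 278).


In a divisor lattice, meet = gcd (greatest common divisor).
By Euclidean algorithm or factoring: gcd(5,278) = 1


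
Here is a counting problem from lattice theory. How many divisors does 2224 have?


Divisors of 2224: [1, 2, 4, 8, 16, 139, 278, 556, 1112, 2224]
Count: 10


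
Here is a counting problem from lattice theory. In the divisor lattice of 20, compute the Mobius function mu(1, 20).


In a divisor lattice, mu(a,b) = mu(b/a) where mu is the classical Mobius function.
b/a = 20/1 = 20
Prime factorization of 20: primes [2, 5]
20 is not squarefree, so mu(20) = 0


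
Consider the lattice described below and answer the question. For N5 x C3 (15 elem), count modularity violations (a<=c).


Modular law: if a <= c then a v (b ^ c) = (a v b) ^ c.
Check all triples (a,b,c) with a <= c among 15 elements.
  e.g. a=(a,0), b=(c,0), c=(b,0): lhs=(a,0) != rhs=(b,0)
  e.g. a=(a,0), b=(c,1), c=(b,0): lhs=(a,0) != rhs=(b,0)
Total violating triples: 18


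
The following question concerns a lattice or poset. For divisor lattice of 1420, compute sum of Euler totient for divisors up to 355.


Divisors of 1420 up to 355: [1, 2, 4, 5, 10, 20, 71, 142, 284, 355]
phi values: [1, 1, 2, 4, 4, 8, 70, 70, 140, 280]
Sum = 580


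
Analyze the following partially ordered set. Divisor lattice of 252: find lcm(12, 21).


In a divisor lattice, join = lcm (least common multiple).
gcd(12,21) = 3
lcm(12,21) = 12*21/gcd = 252/3 = 84


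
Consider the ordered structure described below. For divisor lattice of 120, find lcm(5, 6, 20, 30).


In a divisor lattice, join = lcm (least common multiple).
Compute lcm iteratively: start with first element, then lcm(current, next).
Elements: [5, 6, 20, 30]
lcm(5,6) = 30
lcm(30,20) = 60
lcm(60,30) = 60
Final lcm = 60


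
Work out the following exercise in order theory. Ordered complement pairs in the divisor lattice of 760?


Complement pair (a,b): a meet b = bottom, a join b = top.
Here: gcd(a,b)=1 and lcm(a,b)=760, i.e. a*b=760 with a,b coprime.
Pairs found: (1,760), (5,152), (8,95), (19,40), ... (4 more)
Total ordered pairs: 8


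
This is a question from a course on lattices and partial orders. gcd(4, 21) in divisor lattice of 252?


Meet=gcd.
gcd(4,21)=1


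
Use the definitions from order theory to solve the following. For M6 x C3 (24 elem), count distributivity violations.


Distributive law: a ^ (b v c) = (a ^ b) v (a ^ c).
Check all 24^3 = 13824 ordered triples (a,b,c).
  e.g. a=(a1,0), b=(a2,0), c=(a3,0): lhs=(a1,0) != rhs=(0,0)
  e.g. a=(a1,0), b=(a2,0), c=(a3,1): lhs=(a1,0) != rhs=(0,0)
Total violating triples: 3240


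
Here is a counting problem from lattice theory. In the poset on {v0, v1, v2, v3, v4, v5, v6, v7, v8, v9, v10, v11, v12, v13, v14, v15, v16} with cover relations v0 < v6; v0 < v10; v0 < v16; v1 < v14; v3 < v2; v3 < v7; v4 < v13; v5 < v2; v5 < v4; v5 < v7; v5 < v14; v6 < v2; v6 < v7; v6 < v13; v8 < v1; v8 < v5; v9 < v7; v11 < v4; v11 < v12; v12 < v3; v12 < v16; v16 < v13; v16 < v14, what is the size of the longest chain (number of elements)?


A chain is a totally ordered subset; we count the number of elements in a maximum chain.
Compute, for each element x, the size of the longest chain ending at x:
  v0: 1
  v8: 1
  v9: 1
  v11: 1
  v15: 1
  v1: 2
  ...
A maximum chain: v11 < v12 < v3 < v2
Number of elements in the longest chain: 4


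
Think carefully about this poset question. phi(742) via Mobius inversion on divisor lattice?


phi(n) = n * prod_{p|n} (1 - 1/p).
Prime divisors of 742: [2, 7, 53]
phi(742) = 742 * (1 - 1/2) * (1 - 1/7) * (1 - 1/53)
phi(742) = 312


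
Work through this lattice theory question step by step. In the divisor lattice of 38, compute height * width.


Height = length of longest chain minus 1; width = size of largest antichain.
A maximum chain: 1 | 19 | 38  (height 2).
A maximum antichain: {2, 19}  (width 2).
Product = 2 * 2 = 4


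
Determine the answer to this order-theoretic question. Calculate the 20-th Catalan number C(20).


C(n) = C(2n, n) / (n+1).
C(40, 20) = 137846528820
C(20) = 137846528820 / 21 = 6564120420


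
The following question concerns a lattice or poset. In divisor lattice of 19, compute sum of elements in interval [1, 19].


Interval [1,19] in divisors of 19: [1, 19]
Sum = 20


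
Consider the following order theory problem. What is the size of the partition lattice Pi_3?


B(n) = number of set partitions of an n-element set.
B(n) satisfies the recurrence: B(n+1) = sum_k C(n,k)*B(k).
B(3) = 5


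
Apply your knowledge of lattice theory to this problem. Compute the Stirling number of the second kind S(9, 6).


S(n,k) = k*S(n-1,k) + S(n-1,k-1).
S(8,6) = 266, S(8,5) = 1050
S(9,6) = 6*266 + 1050 = 1596 + 1050
S(9,6) = 2646


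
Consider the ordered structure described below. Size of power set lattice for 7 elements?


Power set = 2^n.
2^7 = 128


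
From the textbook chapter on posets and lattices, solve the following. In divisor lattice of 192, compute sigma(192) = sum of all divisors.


sigma(n) = sum of divisors.
Divisors of 192: [1, 2, 3, 4, 6, 8, 12, 16, 24, 32, 48, 64, 96, 192]
Sum = 508


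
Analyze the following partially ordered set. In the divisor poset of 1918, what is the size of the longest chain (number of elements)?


A chain is a totally ordered subset; we count the number of elements in a maximum chain.
Compute, for each element x, the size of the longest chain ending at x:
  1: 1
  2: 2
  7: 2
  137: 2
  14: 3
  274: 3
  ...
A maximum chain: 1 < 2 < 14 < 1918
Number of elements in the longest chain: 4


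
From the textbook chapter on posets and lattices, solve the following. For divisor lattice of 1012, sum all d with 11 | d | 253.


Interval [11,253] in divisors of 1012: [11, 253]
Sum = 264


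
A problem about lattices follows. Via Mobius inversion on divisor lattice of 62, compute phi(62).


phi(n) = n * prod_{p|n} (1 - 1/p).
Prime divisors of 62: [2, 31]
phi(62) = 62 * (1 - 1/2) * (1 - 1/31)
phi(62) = 30


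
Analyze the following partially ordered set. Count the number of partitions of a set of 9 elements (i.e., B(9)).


B(n) = number of set partitions of an n-element set.
B(n) satisfies the recurrence: B(n+1) = sum_k C(n,k)*B(k).
B(9) = 21147


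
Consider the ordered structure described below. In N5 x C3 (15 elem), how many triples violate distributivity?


Distributive law: a ^ (b v c) = (a ^ b) v (a ^ c).
Check all 15^3 = 3375 ordered triples (a,b,c).
  e.g. a=(b,0), b=(a,0), c=(c,0): lhs=(b,0) != rhs=(a,0)
  e.g. a=(b,0), b=(a,0), c=(c,1): lhs=(b,0) != rhs=(a,0)
Total violating triples: 54


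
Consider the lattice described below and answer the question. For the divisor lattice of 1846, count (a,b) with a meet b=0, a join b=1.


Complement pair (a,b): a meet b = bottom, a join b = top.
Here: gcd(a,b)=1 and lcm(a,b)=1846, i.e. a*b=1846 with a,b coprime.
Pairs found: (1,1846), (2,923), (13,142), (26,71), ... (4 more)
Total ordered pairs: 8


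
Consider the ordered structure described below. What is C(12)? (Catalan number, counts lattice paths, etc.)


C(n) = C(2n, n) / (n+1).
C(24, 12) = 2704156
C(12) = 2704156 / 13 = 208012


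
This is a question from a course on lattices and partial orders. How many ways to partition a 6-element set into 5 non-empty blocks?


S(n,k) = k*S(n-1,k) + S(n-1,k-1).
S(5,5) = 1, S(5,4) = 10
S(6,5) = 5*1 + 10 = 5 + 10
S(6,5) = 15


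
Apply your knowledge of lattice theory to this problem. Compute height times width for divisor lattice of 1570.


Height = length of longest chain minus 1; width = size of largest antichain.
A maximum chain: 1 | 157 | 785 | 1570  (height 3).
A maximum antichain: {2, 5, 157}  (width 3).
Product = 3 * 3 = 9


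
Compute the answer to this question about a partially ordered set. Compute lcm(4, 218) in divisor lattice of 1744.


In a divisor lattice, join = lcm (least common multiple).
gcd(4,218) = 2
lcm(4,218) = 4*218/gcd = 872/2 = 436


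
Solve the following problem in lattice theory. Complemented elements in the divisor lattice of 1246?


An element a is complemented if some b has a meet b = bottom, a join b = top.
a is complemented iff gcd(a, n/a)=1, i.e. a is a unitary divisor of 1246.
Complemented elements: 1, 2, 7, 14, 89, 178, ... (2 more)
Count: 8


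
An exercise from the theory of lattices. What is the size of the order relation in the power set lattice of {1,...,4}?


The order relation is {(a,b) : a <= b}, reflexive so it includes (a,a).
Examples: ({},{}), ({},{1,2}), ({},{1,2,3}), ({},{1,2,3,4}), ({},{1,2,4}), ...
Total ordered pairs: 81


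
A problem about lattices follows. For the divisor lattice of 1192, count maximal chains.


A maximal chain goes from the minimum element to a maximal element via cover relations.
Counting all min-to-max paths in the cover graph.
Total maximal chains: 4


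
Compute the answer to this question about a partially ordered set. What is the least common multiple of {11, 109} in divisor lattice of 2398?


In a divisor lattice, join = lcm (least common multiple).
Compute lcm iteratively: start with first element, then lcm(current, next).
Elements: [11, 109]
lcm(11,109) = 1199
Final lcm = 1199


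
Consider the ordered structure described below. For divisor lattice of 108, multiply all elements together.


Divisors of 108: [1, 2, 3, 4, 6, 9, 12, 18, 27, 36, 54, 108]
Product = n^(d(n)/2) = 108^(12/2)
Product = 1586874322944


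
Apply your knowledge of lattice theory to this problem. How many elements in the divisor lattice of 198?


Divisors of 198: [1, 2, 3, 6, 9, 11, 18, 22, 33, 66, 99, 198]
Count: 12


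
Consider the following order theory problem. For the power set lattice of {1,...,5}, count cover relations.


A cover relation a -< b holds when a < b with no c strictly between.
Cover relations:
  {} -< {1}
  {} -< {2}
  {} -< {3}
  {} -< {4}
  {} -< {5}
  {1} -< {1,2}
  {1} -< {1,3}
  {1} -< {1,4}
  ...72 more
Total: 80


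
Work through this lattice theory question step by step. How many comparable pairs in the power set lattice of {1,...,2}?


A comparable pair {a,b} has a < b or b < a in the order.
Count unordered pairs where one element is strictly below the other.
Examples: {{},{1}}, {{},{2}}, {{},{1,2}}, {{1},{1,2}}, ...
Total comparable pairs: 5


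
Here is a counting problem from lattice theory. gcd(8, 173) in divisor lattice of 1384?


Meet=gcd.
gcd(8,173)=1


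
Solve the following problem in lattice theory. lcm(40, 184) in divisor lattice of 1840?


Join=lcm.
gcd(40,184)=8
lcm=920


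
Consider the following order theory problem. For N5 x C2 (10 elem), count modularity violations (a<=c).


Modular law: if a <= c then a v (b ^ c) = (a v b) ^ c.
Check all triples (a,b,c) with a <= c among 10 elements.
  e.g. a=(a,0), b=(c,0), c=(b,0): lhs=(a,0) != rhs=(b,0)
  e.g. a=(a,0), b=(c,1), c=(b,0): lhs=(a,0) != rhs=(b,0)
Total violating triples: 6


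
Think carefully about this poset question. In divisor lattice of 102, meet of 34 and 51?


In a divisor lattice, meet = gcd (greatest common divisor).
By Euclidean algorithm or factoring: gcd(34,51) = 17


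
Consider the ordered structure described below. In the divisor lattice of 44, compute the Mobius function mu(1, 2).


In a divisor lattice, mu(a,b) = mu(b/a) where mu is the classical Mobius function.
b/a = 2/1 = 2
Prime factorization of 2: primes [2]
2 is squarefree with 1 prime factor(s), so mu(2) = (-1)^1 = -1


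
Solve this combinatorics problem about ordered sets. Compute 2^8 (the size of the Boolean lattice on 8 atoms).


Power set = 2^n.
2^8 = 256


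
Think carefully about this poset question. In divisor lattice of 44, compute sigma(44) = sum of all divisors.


sigma(n) = sum of divisors.
Divisors of 44: [1, 2, 4, 11, 22, 44]
Sum = 84


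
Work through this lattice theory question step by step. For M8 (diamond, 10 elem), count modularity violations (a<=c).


Modular law: if a <= c then a v (b ^ c) = (a v b) ^ c.
Check all triples (a,b,c) with a <= c among 10 elements.
This lattice is modular (diamonds M_m and their chain-products are modular).
Total violating triples: 0


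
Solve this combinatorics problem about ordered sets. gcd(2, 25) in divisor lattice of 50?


Meet=gcd.
gcd(2,25)=1


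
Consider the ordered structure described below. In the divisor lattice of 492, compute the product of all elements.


Divisors of 492: [1, 2, 3, 4, 6, 12, 41, 82, 123, 164, 246, 492]
Product = n^(d(n)/2) = 492^(12/2)
Product = 14183735261958144


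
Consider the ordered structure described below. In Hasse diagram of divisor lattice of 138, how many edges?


A cover relation a -< b holds when a < b with no c strictly between.
Cover relations:
  1 -< 2
  1 -< 3
  1 -< 23
  2 -< 6
  2 -< 46
  3 -< 6
  3 -< 69
  6 -< 138
  ...4 more
Total: 12


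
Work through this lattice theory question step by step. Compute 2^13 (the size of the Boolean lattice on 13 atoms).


Power set = 2^n.
2^13 = 8192


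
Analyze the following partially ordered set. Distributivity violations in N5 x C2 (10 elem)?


Distributive law: a ^ (b v c) = (a ^ b) v (a ^ c).
Check all 10^3 = 1000 ordered triples (a,b,c).
  e.g. a=(b,0), b=(a,0), c=(c,0): lhs=(b,0) != rhs=(a,0)
  e.g. a=(b,0), b=(a,0), c=(c,1): lhs=(b,0) != rhs=(a,0)
Total violating triples: 16


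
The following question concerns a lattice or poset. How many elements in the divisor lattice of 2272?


Divisors of 2272: [1, 2, 4, 8, 16, 32, 71, 142, 284, 568, 1136, 2272]
Count: 12


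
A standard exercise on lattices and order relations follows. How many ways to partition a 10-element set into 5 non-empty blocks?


S(n,k) = k*S(n-1,k) + S(n-1,k-1).
S(9,5) = 6951, S(9,4) = 7770
S(10,5) = 5*6951 + 7770 = 34755 + 7770
S(10,5) = 42525


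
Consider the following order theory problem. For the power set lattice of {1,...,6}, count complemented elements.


An element a is complemented if some b has a meet b = bottom, a join b = top.
every subset A has complement S\A, so all elements are complemented.
Complemented elements: {}, {1}, {2}, {3}, {4}, {5}, ... (58 more)
Count: 64


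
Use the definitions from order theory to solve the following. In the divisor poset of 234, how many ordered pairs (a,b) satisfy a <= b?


The order relation is {(a,b) : a <= b}, reflexive so it includes (a,a).
Examples: (1,1), (1,117), (1,13), (1,18), (1,2), ...
Total ordered pairs: 54


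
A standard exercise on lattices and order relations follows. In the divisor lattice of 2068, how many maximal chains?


A maximal chain goes from the minimum element to a maximal element via cover relations.
Counting all min-to-max paths in the cover graph.
Total maximal chains: 12


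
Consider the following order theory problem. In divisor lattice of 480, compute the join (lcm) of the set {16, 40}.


In a divisor lattice, join = lcm (least common multiple).
Compute lcm iteratively: start with first element, then lcm(current, next).
Elements: [16, 40]
lcm(16,40) = 80
Final lcm = 80


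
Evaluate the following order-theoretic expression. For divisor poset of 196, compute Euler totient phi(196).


phi(n) = n * prod_{p|n} (1 - 1/p).
Prime divisors of 196: [2, 7]
phi(196) = 196 * (1 - 1/2) * (1 - 1/7)
phi(196) = 84


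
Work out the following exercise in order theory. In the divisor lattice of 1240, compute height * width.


Height = length of longest chain minus 1; width = size of largest antichain.
A maximum chain: 1 | 31 | 155 | 310 | 620 | 1240  (height 5).
A maximum antichain: {4, 10, 62, 155}  (width 4).
Product = 5 * 4 = 20


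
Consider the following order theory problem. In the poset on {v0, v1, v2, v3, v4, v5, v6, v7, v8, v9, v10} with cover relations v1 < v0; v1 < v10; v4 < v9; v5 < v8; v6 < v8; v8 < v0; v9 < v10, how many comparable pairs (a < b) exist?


A comparable pair {a,b} has a < b or b < a in the order.
Count unordered pairs where one element is strictly below the other.
Examples: {v0,v1}, {v0,v5}, {v0,v6}, {v0,v8}, ...
Total comparable pairs: 10


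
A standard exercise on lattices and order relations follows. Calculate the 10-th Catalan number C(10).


C(n) = C(2n, n) / (n+1).
C(20, 10) = 184756
C(10) = 184756 / 11 = 16796


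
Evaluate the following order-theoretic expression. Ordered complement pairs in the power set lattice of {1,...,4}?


Complement pair (a,b): a meet b = bottom, a join b = top.
Here: A intersect B = {} and A union B = {1,...,4}.
Pairs found: ({},{1,2,3,4}), ({1},{2,3,4}), ({2},{1,3,4}), ({3},{1,2,4}), ... (12 more)
Total ordered pairs: 16


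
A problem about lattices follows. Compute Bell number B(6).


B(n) = number of set partitions of an n-element set.
B(n) satisfies the recurrence: B(n+1) = sum_k C(n,k)*B(k).
B(6) = 203


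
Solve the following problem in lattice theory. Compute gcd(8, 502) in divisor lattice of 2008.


In a divisor lattice, meet = gcd (greatest common divisor).
By Euclidean algorithm or factoring: gcd(8,502) = 2


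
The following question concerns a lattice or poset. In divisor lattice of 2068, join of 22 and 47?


In a divisor lattice, join = lcm (least common multiple).
gcd(22,47) = 1
lcm(22,47) = 22*47/gcd = 1034/1 = 1034


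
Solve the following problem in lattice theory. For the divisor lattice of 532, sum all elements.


sigma(n) = sum of divisors.
Divisors of 532: [1, 2, 4, 7, 14, 19, 28, 38, 76, 133, 266, 532]
Sum = 1120


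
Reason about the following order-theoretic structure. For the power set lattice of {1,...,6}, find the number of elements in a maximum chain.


A chain is a totally ordered subset; we count the number of elements in a maximum chain.
Compute, for each element x, the size of the longest chain ending at x:
  {}: 1
  {1}: 2
  {2}: 2
  {3}: 2
  {4}: 2
  {5}: 2
  ...
A maximum chain: {} < {1} < {1,2} < {1,2,3} < {1,2,3,4} < {1,2,3,4,5} < {1,2,3,4,5,6}
Number of elements in the longest chain: 7


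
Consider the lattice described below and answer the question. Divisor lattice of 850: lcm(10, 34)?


Join=lcm.
gcd(10,34)=2
lcm=170


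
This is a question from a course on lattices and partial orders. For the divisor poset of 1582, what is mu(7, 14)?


In a divisor lattice, mu(a,b) = mu(b/a) where mu is the classical Mobius function.
b/a = 14/7 = 2
Prime factorization of 2: primes [2]
2 is squarefree with 1 prime factor(s), so mu(2) = (-1)^1 = -1


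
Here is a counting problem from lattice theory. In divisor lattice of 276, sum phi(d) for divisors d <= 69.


Divisors of 276 up to 69: [1, 2, 3, 4, 6, 12, 23, 46, 69]
phi values: [1, 1, 2, 2, 2, 4, 22, 22, 44]
Sum = 100


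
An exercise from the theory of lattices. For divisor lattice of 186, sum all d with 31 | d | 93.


Interval [31,93] in divisors of 186: [31, 93]
Sum = 124


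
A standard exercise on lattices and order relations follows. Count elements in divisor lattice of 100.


Divisors of 100: [1, 2, 4, 5, 10, 20, 25, 50, 100]
Count: 9


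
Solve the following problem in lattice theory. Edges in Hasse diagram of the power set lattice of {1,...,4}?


A cover relation a -< b holds when a < b with no c strictly between.
Cover relations:
  {} -< {1}
  {} -< {2}
  {} -< {3}
  {} -< {4}
  {1} -< {1,2}
  {1} -< {1,3}
  {1} -< {1,4}
  {2} -< {1,2}
  ...24 more
Total: 32


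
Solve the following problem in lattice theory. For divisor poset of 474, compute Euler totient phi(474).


phi(n) = n * prod_{p|n} (1 - 1/p).
Prime divisors of 474: [2, 3, 79]
phi(474) = 474 * (1 - 1/2) * (1 - 1/3) * (1 - 1/79)
phi(474) = 156


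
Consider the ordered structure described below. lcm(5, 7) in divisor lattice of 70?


Join=lcm.
gcd(5,7)=1
lcm=35


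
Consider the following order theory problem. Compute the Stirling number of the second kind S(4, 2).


S(n,k) = k*S(n-1,k) + S(n-1,k-1).
S(3,2) = 3, S(3,1) = 1
S(4,2) = 2*3 + 1 = 6 + 1
S(4,2) = 7


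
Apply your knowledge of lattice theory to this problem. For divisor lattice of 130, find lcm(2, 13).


In a divisor lattice, join = lcm (least common multiple).
Compute lcm iteratively: start with first element, then lcm(current, next).
Elements: [2, 13]
lcm(2,13) = 26
Final lcm = 26


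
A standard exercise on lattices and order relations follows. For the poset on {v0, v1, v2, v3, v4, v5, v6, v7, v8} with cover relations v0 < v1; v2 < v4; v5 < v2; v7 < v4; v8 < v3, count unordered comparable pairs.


A comparable pair {a,b} has a < b or b < a in the order.
Count unordered pairs where one element is strictly below the other.
Examples: {v0,v1}, {v2,v4}, {v2,v5}, {v3,v8}, ...
Total comparable pairs: 6


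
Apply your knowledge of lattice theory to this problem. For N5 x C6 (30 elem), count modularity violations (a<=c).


Modular law: if a <= c then a v (b ^ c) = (a v b) ^ c.
Check all triples (a,b,c) with a <= c among 30 elements.
  e.g. a=(a,0), b=(c,0), c=(b,0): lhs=(a,0) != rhs=(b,0)
  e.g. a=(a,0), b=(c,1), c=(b,0): lhs=(a,0) != rhs=(b,0)
Total violating triples: 126


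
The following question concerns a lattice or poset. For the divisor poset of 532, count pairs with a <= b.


The order relation is {(a,b) : a <= b}, reflexive so it includes (a,a).
Examples: (1,1), (1,133), (1,14), (1,19), (1,2), ...
Total ordered pairs: 54


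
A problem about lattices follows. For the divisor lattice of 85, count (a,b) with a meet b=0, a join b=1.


Complement pair (a,b): a meet b = bottom, a join b = top.
Here: gcd(a,b)=1 and lcm(a,b)=85, i.e. a*b=85 with a,b coprime.
Pairs found: (1,85), (5,17), (17,5), (85,1)
Total ordered pairs: 4


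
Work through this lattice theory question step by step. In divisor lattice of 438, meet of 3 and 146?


In a divisor lattice, meet = gcd (greatest common divisor).
By Euclidean algorithm or factoring: gcd(3,146) = 1


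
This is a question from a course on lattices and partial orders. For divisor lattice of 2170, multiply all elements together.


Divisors of 2170: [1, 2, 5, 7, 10, 14, 31, 35, 62, 70, 155, 217, 310, 434, 1085, 2170]
Product = n^(d(n)/2) = 2170^(16/2)
Product = 491674710553091424100000000


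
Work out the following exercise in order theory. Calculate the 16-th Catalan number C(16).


C(n) = C(2n, n) / (n+1).
C(32, 16) = 601080390
C(16) = 601080390 / 17 = 35357670


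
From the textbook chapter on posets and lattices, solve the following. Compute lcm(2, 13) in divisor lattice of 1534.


In a divisor lattice, join = lcm (least common multiple).
gcd(2,13) = 1
lcm(2,13) = 2*13/gcd = 26/1 = 26


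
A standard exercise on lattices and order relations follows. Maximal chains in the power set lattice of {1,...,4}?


A maximal chain goes from the minimum element to a maximal element via cover relations.
Counting all min-to-max paths in the cover graph.
Total maximal chains: 24


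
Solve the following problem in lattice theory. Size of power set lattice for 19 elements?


Power set = 2^n.
2^19 = 524288


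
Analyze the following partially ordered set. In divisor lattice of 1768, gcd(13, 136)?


Meet=gcd.
gcd(13,136)=1


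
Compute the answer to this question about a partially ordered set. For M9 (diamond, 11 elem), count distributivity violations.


Distributive law: a ^ (b v c) = (a ^ b) v (a ^ c).
Check all 11^3 = 1331 ordered triples (a,b,c).
  e.g. a=a1, b=a2, c=a3: lhs=a1 != rhs=0
  e.g. a=a1, b=a2, c=a4: lhs=a1 != rhs=0
Total violating triples: 504


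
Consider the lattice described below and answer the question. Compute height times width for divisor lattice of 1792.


Height = length of longest chain minus 1; width = size of largest antichain.
A maximum chain: 1 | 7 | 14 | 28 | 56 | 112 | 224 | 448 | 896 | 1792  (height 9).
A maximum antichain: {2, 7}  (width 2).
Product = 9 * 2 = 18


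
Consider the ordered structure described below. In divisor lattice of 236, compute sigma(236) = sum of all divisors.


sigma(n) = sum of divisors.
Divisors of 236: [1, 2, 4, 59, 118, 236]
Sum = 420


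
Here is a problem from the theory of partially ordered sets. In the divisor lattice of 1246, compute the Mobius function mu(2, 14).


In a divisor lattice, mu(a,b) = mu(b/a) where mu is the classical Mobius function.
b/a = 14/2 = 7
Prime factorization of 7: primes [7]
7 is squarefree with 1 prime factor(s), so mu(7) = (-1)^1 = -1


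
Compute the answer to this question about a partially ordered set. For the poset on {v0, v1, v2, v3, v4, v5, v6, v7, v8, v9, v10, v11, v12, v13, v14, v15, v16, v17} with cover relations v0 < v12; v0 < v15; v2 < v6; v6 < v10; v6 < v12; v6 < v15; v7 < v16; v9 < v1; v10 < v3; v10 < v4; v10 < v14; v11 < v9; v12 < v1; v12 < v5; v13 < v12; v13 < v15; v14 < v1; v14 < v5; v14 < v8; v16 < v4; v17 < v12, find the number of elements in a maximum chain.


A chain is a totally ordered subset; we count the number of elements in a maximum chain.
Compute, for each element x, the size of the longest chain ending at x:
  v0: 1
  v2: 1
  v7: 1
  v11: 1
  v13: 1
  v17: 1
  ...
A maximum chain: v2 < v6 < v10 < v14 < v1
Number of elements in the longest chain: 5


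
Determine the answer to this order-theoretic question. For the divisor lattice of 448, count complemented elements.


An element a is complemented if some b has a meet b = bottom, a join b = top.
a is complemented iff gcd(a, n/a)=1, i.e. a is a unitary divisor of 448.
Complemented elements: 1, 7, 64, 448
Count: 4


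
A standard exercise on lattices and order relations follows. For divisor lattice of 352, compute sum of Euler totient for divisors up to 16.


Divisors of 352 up to 16: [1, 2, 4, 8, 11, 16]
phi values: [1, 1, 2, 4, 10, 8]
Sum = 26


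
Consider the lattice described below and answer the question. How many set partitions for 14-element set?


B(n) = number of set partitions of an n-element set.
B(n) satisfies the recurrence: B(n+1) = sum_k C(n,k)*B(k).
B(14) = 190899322


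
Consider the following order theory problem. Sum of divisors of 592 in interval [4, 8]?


Interval [4,8] in divisors of 592: [4, 8]
Sum = 12


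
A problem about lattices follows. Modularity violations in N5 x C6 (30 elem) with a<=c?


Modular law: if a <= c then a v (b ^ c) = (a v b) ^ c.
Check all triples (a,b,c) with a <= c among 30 elements.
  e.g. a=(a,0), b=(c,0), c=(b,0): lhs=(a,0) != rhs=(b,0)
  e.g. a=(a,0), b=(c,1), c=(b,0): lhs=(a,0) != rhs=(b,0)
Total violating triples: 126


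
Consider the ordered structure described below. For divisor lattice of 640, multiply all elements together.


Divisors of 640: [1, 2, 4, 5, 8, 10, 16, 20, 32, 40, 64, 80, 128, 160, 320, 640]
Product = n^(d(n)/2) = 640^(16/2)
Product = 28147497671065600000000


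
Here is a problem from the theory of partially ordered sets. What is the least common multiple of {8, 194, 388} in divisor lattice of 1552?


In a divisor lattice, join = lcm (least common multiple).
Compute lcm iteratively: start with first element, then lcm(current, next).
Elements: [8, 194, 388]
lcm(8,194) = 776
lcm(776,388) = 776
Final lcm = 776


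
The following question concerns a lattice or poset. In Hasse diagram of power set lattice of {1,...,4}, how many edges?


A cover relation a -< b holds when a < b with no c strictly between.
Cover relations:
  {} -< {1}
  {} -< {2}
  {} -< {3}
  {} -< {4}
  {1} -< {1,2}
  {1} -< {1,3}
  {1} -< {1,4}
  {2} -< {1,2}
  ...24 more
Total: 32


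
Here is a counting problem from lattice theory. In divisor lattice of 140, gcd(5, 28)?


Meet=gcd.
gcd(5,28)=1


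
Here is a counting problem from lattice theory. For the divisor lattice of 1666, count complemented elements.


An element a is complemented if some b has a meet b = bottom, a join b = top.
a is complemented iff gcd(a, n/a)=1, i.e. a is a unitary divisor of 1666.
Complemented elements: 1, 2, 17, 34, 49, 98, ... (2 more)
Count: 8


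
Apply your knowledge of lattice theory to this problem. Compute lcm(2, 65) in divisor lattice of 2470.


In a divisor lattice, join = lcm (least common multiple).
gcd(2,65) = 1
lcm(2,65) = 2*65/gcd = 130/1 = 130
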